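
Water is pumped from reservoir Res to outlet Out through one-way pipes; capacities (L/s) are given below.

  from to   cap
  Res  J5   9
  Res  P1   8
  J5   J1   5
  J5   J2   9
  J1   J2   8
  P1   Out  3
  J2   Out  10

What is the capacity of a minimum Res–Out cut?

12

Augment Res→P1→Out: bottleneck 3, flow now 3.
Augment Res→J5→J2→Out: bottleneck 9, flow now 12.
No augmenting path remains; maximum flow = 12.
By max-flow min-cut, the minimum cut capacity equals the max flow.
In the residual graph, reachable from Res: {Res, P1}.
Min-cut edges: Res→J5 (9), P1→Out (3); capacity 9 + 3 = 12.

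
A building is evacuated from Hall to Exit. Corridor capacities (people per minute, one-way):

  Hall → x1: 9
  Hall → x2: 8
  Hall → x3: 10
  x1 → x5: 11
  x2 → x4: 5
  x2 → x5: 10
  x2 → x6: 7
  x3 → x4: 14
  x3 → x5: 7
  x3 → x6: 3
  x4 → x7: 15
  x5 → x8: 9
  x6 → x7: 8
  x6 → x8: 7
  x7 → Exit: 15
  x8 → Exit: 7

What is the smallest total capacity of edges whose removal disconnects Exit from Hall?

Augment Hall→x1→x5→x8→Exit: bottleneck 7, flow now 7.
Augment Hall→x2→x4→x7→Exit: bottleneck 5, flow now 12.
Augment Hall→x2→x6→x7→Exit: bottleneck 3, flow now 15.
Augment Hall→x3→x4→x7→Exit: bottleneck 7, flow now 22.
No augmenting path remains; maximum flow = 22.
By max-flow min-cut, the minimum cut capacity equals the max flow.
In the residual graph, reachable from Hall: {Hall, x1, x2, x3, x4, x5, x6, x7, x8}.
Min-cut edges: x7→Exit (15), x8→Exit (7); capacity 15 + 7 = 22.

22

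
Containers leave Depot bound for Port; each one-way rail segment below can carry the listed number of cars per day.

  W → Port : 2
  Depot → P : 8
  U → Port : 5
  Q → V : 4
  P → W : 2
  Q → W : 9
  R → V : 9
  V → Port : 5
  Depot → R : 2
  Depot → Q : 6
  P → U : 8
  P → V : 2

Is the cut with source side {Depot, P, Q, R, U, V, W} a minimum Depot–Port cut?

Given cut capacity: 5 + 5 + 2 = 12.
Augment Depot→P→U→Port: bottleneck 5, flow now 5.
Augment Depot→P→V→Port: bottleneck 2, flow now 7.
Augment Depot→P→W→Port: bottleneck 1, flow now 8.
Augment Depot→Q→V→Port: bottleneck 3, flow now 11.
Augment Depot→Q→W→Port: bottleneck 1, flow now 12.
No augmenting path remains; maximum flow = 12.
Cut capacity 12 equals the max flow, so it is a minimum cut.

Yes — it is a minimum cut (capacity 12).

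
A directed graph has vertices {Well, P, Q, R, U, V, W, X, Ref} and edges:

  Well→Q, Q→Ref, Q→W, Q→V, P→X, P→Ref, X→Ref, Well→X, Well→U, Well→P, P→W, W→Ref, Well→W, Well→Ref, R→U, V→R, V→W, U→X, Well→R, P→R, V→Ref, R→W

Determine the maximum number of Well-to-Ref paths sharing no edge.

5

Assign every edge capacity 1; by Menger, the answer equals the max flow.
Path Well→Ref (+1); total 1.
Path Well→P→Ref (+1); total 2.
Path Well→Q→Ref (+1); total 3.
Path Well→W→Ref (+1); total 4.
Path Well→X→Ref (+1); total 5.
No residual Well→Ref path; max flow = 5.
Certifying cut of size 5: {W→Ref, Well→P, Well→Q, Well→Ref, X→Ref}.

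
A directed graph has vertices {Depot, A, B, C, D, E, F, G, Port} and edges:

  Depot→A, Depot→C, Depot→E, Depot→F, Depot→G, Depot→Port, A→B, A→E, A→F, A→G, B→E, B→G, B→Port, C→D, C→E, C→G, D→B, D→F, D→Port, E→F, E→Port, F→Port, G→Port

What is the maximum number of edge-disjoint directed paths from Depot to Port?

Assign every edge capacity 1; by Menger, the answer equals the max flow.
Path Depot→Port (+1); total 1.
Path Depot→E→Port (+1); total 2.
Path Depot→F→Port (+1); total 3.
Path Depot→G→Port (+1); total 4.
Path Depot→A→B→Port (+1); total 5.
Path Depot→C→D→Port (+1); total 6.
No residual Depot→Port path; max flow = 6.
Certifying cut of size 6: {Depot→A, Depot→C, Depot→E, Depot→F, Depot→G, Depot→Port}.

6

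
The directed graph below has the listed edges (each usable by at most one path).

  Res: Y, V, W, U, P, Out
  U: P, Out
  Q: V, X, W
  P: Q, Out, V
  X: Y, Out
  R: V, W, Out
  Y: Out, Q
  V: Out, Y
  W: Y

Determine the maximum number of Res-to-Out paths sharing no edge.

Assign every edge capacity 1; by Menger, the answer equals the max flow.
Path Res→Out (+1); total 1.
Path Res→P→Out (+1); total 2.
Path Res→U→Out (+1); total 3.
Path Res→V→Out (+1); total 4.
Path Res→Y→Out (+1); total 5.
Path Res→W→Y→Q→X→Out (+1); total 6.
No residual Res→Out path; max flow = 6.
Certifying cut of size 6: {Res→Out, Res→P, Res→U, Res→V, Res→W, Res→Y}.

6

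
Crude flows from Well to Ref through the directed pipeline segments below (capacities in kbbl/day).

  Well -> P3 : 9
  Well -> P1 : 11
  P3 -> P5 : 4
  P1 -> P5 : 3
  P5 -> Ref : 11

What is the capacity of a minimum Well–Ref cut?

7

Augment Well→P3→P5→Ref: bottleneck 4, flow now 4.
Augment Well→P1→P5→Ref: bottleneck 3, flow now 7.
No augmenting path remains; maximum flow = 7.
By max-flow min-cut, the minimum cut capacity equals the max flow.
In the residual graph, reachable from Well: {Well, P3, P1}.
Min-cut edges: P3→P5 (4), P1→P5 (3); capacity 4 + 3 = 7.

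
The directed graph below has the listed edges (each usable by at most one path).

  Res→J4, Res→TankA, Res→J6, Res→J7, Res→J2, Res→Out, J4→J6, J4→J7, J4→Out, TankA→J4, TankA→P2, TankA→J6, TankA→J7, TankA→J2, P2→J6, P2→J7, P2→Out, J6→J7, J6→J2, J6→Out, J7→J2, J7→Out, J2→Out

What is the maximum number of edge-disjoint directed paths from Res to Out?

6

Assign every edge capacity 1; by Menger, the answer equals the max flow.
Path Res→Out (+1); total 1.
Path Res→J4→Out (+1); total 2.
Path Res→J6→Out (+1); total 3.
Path Res→J7→Out (+1); total 4.
Path Res→J2→Out (+1); total 5.
Path Res→TankA→P2→Out (+1); total 6.
No residual Res→Out path; max flow = 6.
Certifying cut of size 6: {Res→J2, Res→J4, Res→J6, Res→J7, Res→Out, Res→TankA}.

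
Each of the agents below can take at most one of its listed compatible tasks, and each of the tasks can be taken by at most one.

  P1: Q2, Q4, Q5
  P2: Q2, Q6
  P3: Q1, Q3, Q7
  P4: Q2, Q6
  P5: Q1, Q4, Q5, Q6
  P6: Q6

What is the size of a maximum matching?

Unit-capacity flow: source→left, listed edges, right→sink; max matching = max flow.
Augmenting path P1→Q2 (+1); matched 1.
Augmenting path P2→Q6 (+1); matched 2.
Augmenting path P3→Q1 (+1); matched 3.
Augmenting path P5→Q4 (+1); matched 4.
Augmenting path P4→Q2→P1→Q5 (+1); matched 5.
No augmenting path remains; maximum matching = 5.
König certificate: {P1, P3, P5, Q2, Q6} is a vertex cover of size 5 (every listed pair touches it), so no matching can be larger.

5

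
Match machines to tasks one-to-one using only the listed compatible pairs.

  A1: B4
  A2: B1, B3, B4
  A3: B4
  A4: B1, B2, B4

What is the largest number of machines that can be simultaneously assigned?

3

Unit-capacity flow: source→left, listed edges, right→sink; max matching = max flow.
Augmenting path A1→B4 (+1); matched 1.
Augmenting path A2→B1 (+1); matched 2.
Augmenting path A4→B2 (+1); matched 3.
No augmenting path remains; maximum matching = 3.
König certificate: {A2, A4, B4} is a vertex cover of size 3 (every listed pair touches it), so no matching can be larger.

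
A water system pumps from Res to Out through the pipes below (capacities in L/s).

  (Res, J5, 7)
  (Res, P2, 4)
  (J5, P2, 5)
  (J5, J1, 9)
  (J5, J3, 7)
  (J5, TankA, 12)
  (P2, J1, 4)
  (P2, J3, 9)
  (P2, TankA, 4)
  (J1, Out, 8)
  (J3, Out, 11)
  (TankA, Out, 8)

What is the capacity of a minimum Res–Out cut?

11

Augment Res→J5→J1→Out: bottleneck 7, flow now 7.
Augment Res→P2→J1→Out: bottleneck 1, flow now 8.
Augment Res→P2→J3→Out: bottleneck 3, flow now 11.
No augmenting path remains; maximum flow = 11.
By max-flow min-cut, the minimum cut capacity equals the max flow.
In the residual graph, reachable from Res: {Res}.
Min-cut edges: Res→J5 (7), Res→P2 (4); capacity 7 + 4 = 11.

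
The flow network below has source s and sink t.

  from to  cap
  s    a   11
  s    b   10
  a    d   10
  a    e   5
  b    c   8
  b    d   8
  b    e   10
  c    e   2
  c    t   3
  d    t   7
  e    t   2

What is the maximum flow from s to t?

Augment s→a→d→t: bottleneck 7, flow now 7.
Augment s→a→e→t: bottleneck 2, flow now 9.
Augment s→b→c→t: bottleneck 3, flow now 12.
No augmenting path remains; maximum flow = 12.
In the residual graph, reachable from s: {s, a, b, c, d, e}.
Min-cut edges: c→t (3), d→t (7), e→t (2); capacity 3 + 7 + 2 = 12.
This cut is saturated, so no flow can exceed 12.

12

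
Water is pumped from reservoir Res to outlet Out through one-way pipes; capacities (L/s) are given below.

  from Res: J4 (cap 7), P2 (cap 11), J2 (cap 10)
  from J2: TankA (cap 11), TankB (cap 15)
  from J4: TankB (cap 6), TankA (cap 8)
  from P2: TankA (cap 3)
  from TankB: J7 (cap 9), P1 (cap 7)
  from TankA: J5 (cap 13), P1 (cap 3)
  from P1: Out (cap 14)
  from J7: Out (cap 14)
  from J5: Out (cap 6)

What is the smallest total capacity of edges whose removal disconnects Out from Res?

20

Augment Res→J2→TankB→P1→Out: bottleneck 7, flow now 7.
Augment Res→J2→TankB→J7→Out: bottleneck 3, flow now 10.
Augment Res→J4→TankB→J7→Out: bottleneck 6, flow now 16.
Augment Res→J4→TankA→P1→Out: bottleneck 1, flow now 17.
Augment Res→P2→TankA→P1→Out: bottleneck 2, flow now 19.
Augment Res→P2→TankA→J5→Out: bottleneck 1, flow now 20.
No augmenting path remains; maximum flow = 20.
By max-flow min-cut, the minimum cut capacity equals the max flow.
In the residual graph, reachable from Res: {Res, P2}.
Min-cut edges: Res→J2 (10), Res→J4 (7), P2→TankA (3); capacity 10 + 7 + 3 = 20.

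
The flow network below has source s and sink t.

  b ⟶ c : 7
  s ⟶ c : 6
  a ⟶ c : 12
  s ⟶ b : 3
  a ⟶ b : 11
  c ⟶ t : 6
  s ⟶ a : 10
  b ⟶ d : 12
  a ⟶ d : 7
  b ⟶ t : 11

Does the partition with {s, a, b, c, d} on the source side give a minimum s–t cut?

Given cut capacity: 11 + 6 = 17.
Augment s→b→t: bottleneck 3, flow now 3.
Augment s→c→t: bottleneck 6, flow now 9.
Augment s→a→b→t: bottleneck 8, flow now 17.
No augmenting path remains; maximum flow = 17.
Cut capacity 17 equals the max flow, so it is a minimum cut.

Yes — it is a minimum cut (capacity 17).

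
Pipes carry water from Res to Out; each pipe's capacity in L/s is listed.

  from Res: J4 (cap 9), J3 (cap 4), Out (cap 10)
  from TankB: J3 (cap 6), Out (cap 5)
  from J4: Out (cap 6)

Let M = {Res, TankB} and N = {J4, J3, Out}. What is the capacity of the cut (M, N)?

34

Edges leaving {Res, TankB}: Res→J4 (9), Res→J3 (4), Res→Out (10), TankB→J3 (6), TankB→Out (5).
Cut capacity = 9 + 4 + 10 + 6 + 5 = 34.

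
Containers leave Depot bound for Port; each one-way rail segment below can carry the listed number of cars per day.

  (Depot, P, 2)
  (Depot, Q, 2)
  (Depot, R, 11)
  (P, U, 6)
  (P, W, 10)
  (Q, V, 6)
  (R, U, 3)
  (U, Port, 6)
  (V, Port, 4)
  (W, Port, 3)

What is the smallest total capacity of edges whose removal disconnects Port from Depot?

7

Augment Depot→P→U→Port: bottleneck 2, flow now 2.
Augment Depot→Q→V→Port: bottleneck 2, flow now 4.
Augment Depot→R→U→Port: bottleneck 3, flow now 7.
No augmenting path remains; maximum flow = 7.
By max-flow min-cut, the minimum cut capacity equals the max flow.
In the residual graph, reachable from Depot: {Depot, R}.
Min-cut edges: Depot→P (2), Depot→Q (2), R→U (3); capacity 2 + 2 + 3 = 7.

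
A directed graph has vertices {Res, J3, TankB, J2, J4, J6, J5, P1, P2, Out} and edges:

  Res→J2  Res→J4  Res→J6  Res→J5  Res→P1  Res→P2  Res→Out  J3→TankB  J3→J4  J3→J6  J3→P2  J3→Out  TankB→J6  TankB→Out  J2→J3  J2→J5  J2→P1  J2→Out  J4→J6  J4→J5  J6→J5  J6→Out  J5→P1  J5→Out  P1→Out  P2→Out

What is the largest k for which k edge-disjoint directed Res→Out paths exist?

6

Assign every edge capacity 1; by Menger, the answer equals the max flow.
Path Res→Out (+1); total 1.
Path Res→J2→Out (+1); total 2.
Path Res→J6→Out (+1); total 3.
Path Res→J5→Out (+1); total 4.
Path Res→P1→Out (+1); total 5.
Path Res→P2→Out (+1); total 6.
No residual Res→Out path; max flow = 6.
Certifying cut of size 6: {J5→Out, J6→Out, P1→Out, Res→J2, Res→Out, Res→P2}.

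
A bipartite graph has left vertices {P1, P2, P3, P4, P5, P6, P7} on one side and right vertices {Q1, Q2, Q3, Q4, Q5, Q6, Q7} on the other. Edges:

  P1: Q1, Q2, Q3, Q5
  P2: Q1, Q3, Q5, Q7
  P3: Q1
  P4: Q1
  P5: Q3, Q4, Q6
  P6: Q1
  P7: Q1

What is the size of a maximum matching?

4

Unit-capacity flow: source→left, listed edges, right→sink; max matching = max flow.
Augmenting path P1→Q1 (+1); matched 1.
Augmenting path P2→Q3 (+1); matched 2.
Augmenting path P5→Q4 (+1); matched 3.
Augmenting path P3→Q1→P1→Q2 (+1); matched 4.
No augmenting path remains; maximum matching = 4.
König certificate: {P1, P2, P5, Q1} is a vertex cover of size 4 (every listed pair touches it), so no matching can be larger.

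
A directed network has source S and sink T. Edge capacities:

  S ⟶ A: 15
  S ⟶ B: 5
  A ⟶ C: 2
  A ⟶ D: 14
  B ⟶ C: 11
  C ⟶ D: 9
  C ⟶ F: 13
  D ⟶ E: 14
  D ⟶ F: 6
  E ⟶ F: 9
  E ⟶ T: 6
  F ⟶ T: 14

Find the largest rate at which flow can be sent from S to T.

20

Augment S→A→C→F→T: bottleneck 2, flow now 2.
Augment S→A→D→E→T: bottleneck 6, flow now 8.
Augment S→A→D→F→T: bottleneck 6, flow now 14.
Augment S→B→C→F→T: bottleneck 5, flow now 19.
Augment S→A→D→E→F→T: bottleneck 1, flow now 20.
No augmenting path remains; maximum flow = 20.
In the residual graph, reachable from S: {S}.
Min-cut edges: S→A (15), S→B (5); capacity 15 + 5 = 20.
This cut is saturated, so no flow can exceed 20.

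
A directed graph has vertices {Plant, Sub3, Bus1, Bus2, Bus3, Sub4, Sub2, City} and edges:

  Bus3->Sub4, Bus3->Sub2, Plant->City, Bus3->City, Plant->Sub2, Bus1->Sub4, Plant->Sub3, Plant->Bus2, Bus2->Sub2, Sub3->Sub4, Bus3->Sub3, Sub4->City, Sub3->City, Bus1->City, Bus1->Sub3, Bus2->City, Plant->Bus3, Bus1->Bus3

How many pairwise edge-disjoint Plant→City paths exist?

Assign every edge capacity 1; by Menger, the answer equals the max flow.
Path Plant→City (+1); total 1.
Path Plant→Sub3→City (+1); total 2.
Path Plant→Bus2→City (+1); total 3.
Path Plant→Bus3→City (+1); total 4.
No residual Plant→City path; max flow = 4.
Certifying cut of size 4: {Plant→Bus2, Plant→Bus3, Plant→City, Plant→Sub3}.

4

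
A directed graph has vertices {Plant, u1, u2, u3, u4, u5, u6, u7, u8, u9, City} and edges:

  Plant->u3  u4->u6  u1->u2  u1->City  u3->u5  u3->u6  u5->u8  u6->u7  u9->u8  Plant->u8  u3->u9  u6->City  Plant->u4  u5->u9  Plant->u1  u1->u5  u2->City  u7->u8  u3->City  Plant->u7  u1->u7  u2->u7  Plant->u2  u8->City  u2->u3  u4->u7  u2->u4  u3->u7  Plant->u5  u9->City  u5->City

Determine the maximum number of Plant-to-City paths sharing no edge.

6

Assign every edge capacity 1; by Menger, the answer equals the max flow.
Path Plant→u1→City (+1); total 1.
Path Plant→u2→City (+1); total 2.
Path Plant→u3→City (+1); total 3.
Path Plant→u5→City (+1); total 4.
Path Plant→u8→City (+1); total 5.
Path Plant→u4→u6→City (+1); total 6.
No residual Plant→City path; max flow = 6.
Certifying cut of size 6: {Plant→u1, Plant→u2, Plant→u3, Plant→u4, Plant→u5, u8→City}.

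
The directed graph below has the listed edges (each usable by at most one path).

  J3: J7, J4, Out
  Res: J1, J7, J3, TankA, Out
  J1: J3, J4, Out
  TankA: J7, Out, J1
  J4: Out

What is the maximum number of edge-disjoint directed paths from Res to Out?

4

Assign every edge capacity 1; by Menger, the answer equals the max flow.
Path Res→Out (+1); total 1.
Path Res→TankA→Out (+1); total 2.
Path Res→J1→Out (+1); total 3.
Path Res→J3→Out (+1); total 4.
No residual Res→Out path; max flow = 4.
Certifying cut of size 4: {Res→J1, Res→J3, Res→Out, Res→TankA}.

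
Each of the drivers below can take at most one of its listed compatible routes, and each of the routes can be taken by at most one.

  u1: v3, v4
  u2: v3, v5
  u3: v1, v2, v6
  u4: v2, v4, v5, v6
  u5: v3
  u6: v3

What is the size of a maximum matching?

5

Unit-capacity flow: source→left, listed edges, right→sink; max matching = max flow.
Augmenting path u1→v3 (+1); matched 1.
Augmenting path u2→v5 (+1); matched 2.
Augmenting path u3→v1 (+1); matched 3.
Augmenting path u4→v2 (+1); matched 4.
Augmenting path u5→v3→u1→v4 (+1); matched 5.
No augmenting path remains; maximum matching = 5.
König certificate: {u1, u2, u3, u4, v3} is a vertex cover of size 5 (every listed pair touches it), so no matching can be larger.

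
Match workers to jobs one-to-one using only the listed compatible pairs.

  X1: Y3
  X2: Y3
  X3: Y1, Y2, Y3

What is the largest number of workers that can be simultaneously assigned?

2

Unit-capacity flow: source→left, listed edges, right→sink; max matching = max flow.
Augmenting path X1→Y3 (+1); matched 1.
Augmenting path X3→Y1 (+1); matched 2.
No augmenting path remains; maximum matching = 2.
König certificate: {X3, Y3} is a vertex cover of size 2 (every listed pair touches it), so no matching can be larger.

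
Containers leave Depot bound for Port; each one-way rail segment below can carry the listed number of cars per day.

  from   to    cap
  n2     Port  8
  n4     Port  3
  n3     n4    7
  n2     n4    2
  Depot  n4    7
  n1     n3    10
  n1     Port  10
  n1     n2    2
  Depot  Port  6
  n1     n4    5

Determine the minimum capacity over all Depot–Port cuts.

Augment Depot→Port: bottleneck 6, flow now 6.
Augment Depot→n4→Port: bottleneck 3, flow now 9.
No augmenting path remains; maximum flow = 9.
By max-flow min-cut, the minimum cut capacity equals the max flow.
In the residual graph, reachable from Depot: {Depot, n4}.
Min-cut edges: Depot→Port (6), n4→Port (3); capacity 6 + 3 = 9.

9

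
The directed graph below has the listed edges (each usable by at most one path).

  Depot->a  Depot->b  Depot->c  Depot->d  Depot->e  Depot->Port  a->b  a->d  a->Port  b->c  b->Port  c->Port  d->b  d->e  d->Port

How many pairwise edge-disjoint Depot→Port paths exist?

5

Assign every edge capacity 1; by Menger, the answer equals the max flow.
Path Depot→Port (+1); total 1.
Path Depot→a→Port (+1); total 2.
Path Depot→b→Port (+1); total 3.
Path Depot→c→Port (+1); total 4.
Path Depot→d→Port (+1); total 5.
No residual Depot→Port path; max flow = 5.
Certifying cut of size 5: {Depot→Port, Depot→a, Depot→b, Depot→c, Depot→d}.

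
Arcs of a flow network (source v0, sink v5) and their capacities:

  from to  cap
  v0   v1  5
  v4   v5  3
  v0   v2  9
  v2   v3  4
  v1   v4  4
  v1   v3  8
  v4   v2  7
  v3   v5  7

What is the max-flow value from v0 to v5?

9

Augment v0→v1→v3→v5: bottleneck 5, flow now 5.
Augment v0→v2→v3→v5: bottleneck 2, flow now 7.
Augment v0→v2→v3→v1→v4→v5: bottleneck 2, flow now 9. (uses reverse residual edge)
No augmenting path remains; maximum flow = 9.
In the residual graph, reachable from v0: {v0, v2}.
Min-cut edges: v0→v1 (5), v2→v3 (4); capacity 5 + 4 = 9.
This cut is saturated, so no flow can exceed 9.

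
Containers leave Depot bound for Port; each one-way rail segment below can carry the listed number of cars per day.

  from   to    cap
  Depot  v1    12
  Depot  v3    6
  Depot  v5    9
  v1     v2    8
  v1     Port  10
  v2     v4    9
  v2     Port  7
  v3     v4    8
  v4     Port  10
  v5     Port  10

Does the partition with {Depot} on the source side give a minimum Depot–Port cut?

Given cut capacity: 12 + 6 + 9 = 27.
Augment Depot→v1→Port: bottleneck 10, flow now 10.
Augment Depot→v5→Port: bottleneck 9, flow now 19.
Augment Depot→v1→v2→Port: bottleneck 2, flow now 21.
Augment Depot→v3→v4→Port: bottleneck 6, flow now 27.
No augmenting path remains; maximum flow = 27.
Cut capacity 27 equals the max flow, so it is a minimum cut.

Yes — it is a minimum cut (capacity 27).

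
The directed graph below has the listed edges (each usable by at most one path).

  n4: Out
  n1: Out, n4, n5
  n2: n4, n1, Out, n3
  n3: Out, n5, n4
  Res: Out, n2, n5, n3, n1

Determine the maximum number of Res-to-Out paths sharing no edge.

Assign every edge capacity 1; by Menger, the answer equals the max flow.
Path Res→Out (+1); total 1.
Path Res→n1→Out (+1); total 2.
Path Res→n2→Out (+1); total 3.
Path Res→n3→Out (+1); total 4.
No residual Res→Out path; max flow = 4.
Certifying cut of size 4: {Res→Out, Res→n1, Res→n2, Res→n3}.

4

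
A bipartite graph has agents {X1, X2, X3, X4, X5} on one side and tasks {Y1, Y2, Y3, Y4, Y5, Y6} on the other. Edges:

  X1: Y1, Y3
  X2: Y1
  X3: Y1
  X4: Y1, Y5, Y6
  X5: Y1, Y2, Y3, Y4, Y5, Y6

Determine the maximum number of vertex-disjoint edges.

Unit-capacity flow: source→left, listed edges, right→sink; max matching = max flow.
Augmenting path X1→Y1 (+1); matched 1.
Augmenting path X4→Y5 (+1); matched 2.
Augmenting path X5→Y2 (+1); matched 3.
Augmenting path X2→Y1→X1→Y3 (+1); matched 4.
No augmenting path remains; maximum matching = 4.
König certificate: {X1, X4, X5, Y1} is a vertex cover of size 4 (every listed pair touches it), so no matching can be larger.

4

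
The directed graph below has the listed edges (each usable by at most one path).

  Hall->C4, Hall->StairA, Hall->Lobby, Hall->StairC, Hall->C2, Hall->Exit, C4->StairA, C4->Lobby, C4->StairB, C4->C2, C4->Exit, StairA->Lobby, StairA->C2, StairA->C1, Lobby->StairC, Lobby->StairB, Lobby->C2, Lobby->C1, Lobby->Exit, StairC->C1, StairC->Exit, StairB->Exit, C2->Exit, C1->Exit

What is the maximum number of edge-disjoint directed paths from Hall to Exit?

Assign every edge capacity 1; by Menger, the answer equals the max flow.
Path Hall→Exit (+1); total 1.
Path Hall→C4→Exit (+1); total 2.
Path Hall→Lobby→Exit (+1); total 3.
Path Hall→StairC→Exit (+1); total 4.
Path Hall→C2→Exit (+1); total 5.
Path Hall→StairA→C1→Exit (+1); total 6.
No residual Hall→Exit path; max flow = 6.
Certifying cut of size 6: {Hall→C2, Hall→C4, Hall→Exit, Hall→Lobby, Hall→StairA, Hall→StairC}.

6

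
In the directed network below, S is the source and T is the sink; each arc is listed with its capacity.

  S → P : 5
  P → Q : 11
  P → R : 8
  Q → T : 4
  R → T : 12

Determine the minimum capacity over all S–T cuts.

5

Augment S→P→Q→T: bottleneck 4, flow now 4.
Augment S→P→R→T: bottleneck 1, flow now 5.
No augmenting path remains; maximum flow = 5.
By max-flow min-cut, the minimum cut capacity equals the max flow.
In the residual graph, reachable from S: {S}.
Min-cut edges: S→P (5); capacity 5 = 5.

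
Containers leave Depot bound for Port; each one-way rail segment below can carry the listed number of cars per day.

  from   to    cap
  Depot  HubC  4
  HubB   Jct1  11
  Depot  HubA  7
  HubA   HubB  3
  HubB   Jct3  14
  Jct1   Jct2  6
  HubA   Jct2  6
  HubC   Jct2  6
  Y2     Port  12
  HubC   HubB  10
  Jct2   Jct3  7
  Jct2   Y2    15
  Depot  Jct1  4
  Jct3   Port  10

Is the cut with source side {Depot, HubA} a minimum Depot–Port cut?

Given cut capacity: 4 + 4 + 6 + 3 = 17.
Augment Depot→HubC→Jct2→Y2→Port: bottleneck 4, flow now 4.
Augment Depot→HubA→Jct2→Y2→Port: bottleneck 6, flow now 10.
Augment Depot→HubA→HubB→Jct3→Port: bottleneck 1, flow now 11.
Augment Depot→Jct1→Jct2→Y2→Port: bottleneck 2, flow now 13.
Augment Depot→Jct1→Jct2→Jct3→Port: bottleneck 2, flow now 15.
No augmenting path remains; maximum flow = 15.
In the residual graph, reachable from Depot: {Depot}.
Min-cut edges: Depot→HubC (4), Depot→HubA (7), Depot→Jct1 (4); capacity 4 + 7 + 4 = 15.
Cut capacity 17 exceeds the max flow 15, so it is not minimum.

No — its capacity is 17, but the minimum cut has capacity 15.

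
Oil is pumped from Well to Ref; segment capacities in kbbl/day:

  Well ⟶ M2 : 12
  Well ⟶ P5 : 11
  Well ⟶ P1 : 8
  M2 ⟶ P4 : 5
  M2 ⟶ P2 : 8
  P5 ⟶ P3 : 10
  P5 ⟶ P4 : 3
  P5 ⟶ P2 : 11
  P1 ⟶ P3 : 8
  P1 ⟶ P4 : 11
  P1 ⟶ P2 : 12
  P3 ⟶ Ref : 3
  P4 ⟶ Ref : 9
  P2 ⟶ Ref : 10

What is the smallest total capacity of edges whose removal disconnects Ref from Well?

Augment Well→M2→P4→Ref: bottleneck 5, flow now 5.
Augment Well→M2→P2→Ref: bottleneck 7, flow now 12.
Augment Well→P5→P3→Ref: bottleneck 3, flow now 15.
Augment Well→P5→P4→Ref: bottleneck 3, flow now 18.
Augment Well→P5→P2→Ref: bottleneck 3, flow now 21.
Augment Well→P1→P4→Ref: bottleneck 1, flow now 22.
No augmenting path remains; maximum flow = 22.
By max-flow min-cut, the minimum cut capacity equals the max flow.
In the residual graph, reachable from Well: {Well, M2, P5, P1, P3, P4, P2}.
Min-cut edges: P3→Ref (3), P4→Ref (9), P2→Ref (10); capacity 3 + 9 + 10 = 22.

22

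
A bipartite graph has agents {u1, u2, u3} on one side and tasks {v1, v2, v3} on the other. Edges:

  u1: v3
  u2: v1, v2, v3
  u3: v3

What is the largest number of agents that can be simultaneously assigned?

Unit-capacity flow: source→left, listed edges, right→sink; max matching = max flow.
Augmenting path u1→v3 (+1); matched 1.
Augmenting path u2→v1 (+1); matched 2.
No augmenting path remains; maximum matching = 2.
König certificate: {u2, v3} is a vertex cover of size 2 (every listed pair touches it), so no matching can be larger.

2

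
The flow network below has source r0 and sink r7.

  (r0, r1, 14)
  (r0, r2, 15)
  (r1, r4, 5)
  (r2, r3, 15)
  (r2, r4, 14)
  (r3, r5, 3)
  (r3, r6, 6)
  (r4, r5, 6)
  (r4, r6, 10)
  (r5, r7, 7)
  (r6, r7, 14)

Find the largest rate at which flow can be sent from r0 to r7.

20

Augment r0→r1→r4→r5→r7: bottleneck 5, flow now 5.
Augment r0→r2→r3→r5→r7: bottleneck 2, flow now 7.
Augment r0→r2→r3→r6→r7: bottleneck 6, flow now 13.
Augment r0→r2→r4→r6→r7: bottleneck 7, flow now 20.
No augmenting path remains; maximum flow = 20.
In the residual graph, reachable from r0: {r0, r1}.
Min-cut edges: r0→r2 (15), r1→r4 (5); capacity 15 + 5 = 20.
This cut is saturated, so no flow can exceed 20.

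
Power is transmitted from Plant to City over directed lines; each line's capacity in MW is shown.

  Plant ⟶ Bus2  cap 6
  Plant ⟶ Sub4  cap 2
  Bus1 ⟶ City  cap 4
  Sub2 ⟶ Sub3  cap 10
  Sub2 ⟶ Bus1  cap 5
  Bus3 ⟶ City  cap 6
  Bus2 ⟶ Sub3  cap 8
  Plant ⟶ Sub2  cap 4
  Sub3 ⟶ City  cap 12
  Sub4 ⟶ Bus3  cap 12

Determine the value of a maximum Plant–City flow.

Augment Plant→Bus2→Sub3→City: bottleneck 6, flow now 6.
Augment Plant→Sub4→Bus3→City: bottleneck 2, flow now 8.
Augment Plant→Sub2→Bus1→City: bottleneck 4, flow now 12.
No augmenting path remains; maximum flow = 12.
In the residual graph, reachable from Plant: {Plant}.
Min-cut edges: Plant→Bus2 (6), Plant→Sub4 (2), Plant→Sub2 (4); capacity 6 + 2 + 4 = 12.
This cut is saturated, so no flow can exceed 12.

12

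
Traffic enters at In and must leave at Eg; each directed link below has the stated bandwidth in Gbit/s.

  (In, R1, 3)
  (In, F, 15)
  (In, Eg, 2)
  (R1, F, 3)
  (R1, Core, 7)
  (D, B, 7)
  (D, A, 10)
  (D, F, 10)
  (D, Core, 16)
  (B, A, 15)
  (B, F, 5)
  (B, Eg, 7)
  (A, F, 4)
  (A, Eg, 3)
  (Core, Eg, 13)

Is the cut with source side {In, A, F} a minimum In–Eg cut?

No — its capacity is 8, but the minimum cut has capacity 5.

Given cut capacity: 3 + 2 + 3 = 8.
Augment In→Eg: bottleneck 2, flow now 2.
Augment In→R1→Core→Eg: bottleneck 3, flow now 5.
No augmenting path remains; maximum flow = 5.
In the residual graph, reachable from In: {In, F}.
Min-cut edges: In→R1 (3), In→Eg (2); capacity 3 + 2 = 5.
Cut capacity 8 exceeds the max flow 5, so it is not minimum.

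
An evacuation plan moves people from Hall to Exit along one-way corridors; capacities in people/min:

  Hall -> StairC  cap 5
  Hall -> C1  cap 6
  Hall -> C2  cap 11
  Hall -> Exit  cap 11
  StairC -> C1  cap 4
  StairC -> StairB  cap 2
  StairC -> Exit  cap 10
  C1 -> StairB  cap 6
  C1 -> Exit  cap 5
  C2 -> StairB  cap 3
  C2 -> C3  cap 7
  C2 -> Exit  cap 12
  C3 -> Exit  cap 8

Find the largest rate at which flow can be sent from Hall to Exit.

32

Augment Hall→Exit: bottleneck 11, flow now 11.
Augment Hall→StairC→Exit: bottleneck 5, flow now 16.
Augment Hall→C1→Exit: bottleneck 5, flow now 21.
Augment Hall→C2→Exit: bottleneck 11, flow now 32.
No augmenting path remains; maximum flow = 32.
In the residual graph, reachable from Hall: {Hall, C1, StairB}.
Min-cut edges: Hall→StairC (5), Hall→C2 (11), Hall→Exit (11), C1→Exit (5); capacity 5 + 11 + 11 + 5 = 32.
This cut is saturated, so no flow can exceed 32.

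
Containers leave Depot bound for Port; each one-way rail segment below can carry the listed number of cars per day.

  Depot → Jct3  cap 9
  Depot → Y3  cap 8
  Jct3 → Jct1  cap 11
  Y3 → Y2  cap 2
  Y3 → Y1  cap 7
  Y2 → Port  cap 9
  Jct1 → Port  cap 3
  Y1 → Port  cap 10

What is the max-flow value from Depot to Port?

11

Augment Depot→Jct3→Jct1→Port: bottleneck 3, flow now 3.
Augment Depot→Y3→Y2→Port: bottleneck 2, flow now 5.
Augment Depot→Y3→Y1→Port: bottleneck 6, flow now 11.
No augmenting path remains; maximum flow = 11.
In the residual graph, reachable from Depot: {Depot, Jct3, Jct1}.
Min-cut edges: Depot→Y3 (8), Jct1→Port (3); capacity 8 + 3 = 11.
This cut is saturated, so no flow can exceed 11.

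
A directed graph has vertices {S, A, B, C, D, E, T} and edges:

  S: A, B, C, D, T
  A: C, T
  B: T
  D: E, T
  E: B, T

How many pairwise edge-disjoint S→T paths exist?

Assign every edge capacity 1; by Menger, the answer equals the max flow.
Path S→T (+1); total 1.
Path S→A→T (+1); total 2.
Path S→B→T (+1); total 3.
Path S→D→T (+1); total 4.
No residual S→T path; max flow = 4.
Certifying cut of size 4: {S→A, S→B, S→D, S→T}.

4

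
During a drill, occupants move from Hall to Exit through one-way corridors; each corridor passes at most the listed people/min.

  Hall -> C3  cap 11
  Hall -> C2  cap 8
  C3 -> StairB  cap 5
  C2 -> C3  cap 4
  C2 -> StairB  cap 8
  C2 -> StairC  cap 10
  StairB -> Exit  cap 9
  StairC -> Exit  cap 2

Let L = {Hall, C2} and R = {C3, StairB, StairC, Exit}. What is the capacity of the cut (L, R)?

Edges leaving {Hall, C2}: Hall→C3 (11), C2→C3 (4), C2→StairB (8), C2→StairC (10).
Cut capacity = 11 + 4 + 8 + 10 = 33.

33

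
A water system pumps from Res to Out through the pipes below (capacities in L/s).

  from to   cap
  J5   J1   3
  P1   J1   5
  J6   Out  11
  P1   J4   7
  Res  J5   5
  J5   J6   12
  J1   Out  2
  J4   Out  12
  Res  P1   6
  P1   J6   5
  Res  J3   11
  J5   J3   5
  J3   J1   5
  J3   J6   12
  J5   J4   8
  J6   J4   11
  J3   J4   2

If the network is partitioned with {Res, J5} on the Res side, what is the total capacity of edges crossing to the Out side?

45

Edges leaving {Res, J5}: Res→P1 (6), Res→J3 (11), J5→J3 (5), J5→J1 (3), J5→J6 (12), J5→J4 (8).
Cut capacity = 6 + 11 + 5 + 3 + 12 + 8 = 45.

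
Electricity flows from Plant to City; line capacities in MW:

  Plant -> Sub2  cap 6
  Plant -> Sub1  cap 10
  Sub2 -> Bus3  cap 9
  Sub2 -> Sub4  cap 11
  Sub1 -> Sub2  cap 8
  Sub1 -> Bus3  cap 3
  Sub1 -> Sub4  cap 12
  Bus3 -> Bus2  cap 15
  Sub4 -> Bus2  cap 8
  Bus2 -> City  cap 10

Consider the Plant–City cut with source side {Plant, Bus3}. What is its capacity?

31

Edges leaving {Plant, Bus3}: Plant→Sub2 (6), Plant→Sub1 (10), Bus3→Bus2 (15).
Cut capacity = 6 + 10 + 15 = 31.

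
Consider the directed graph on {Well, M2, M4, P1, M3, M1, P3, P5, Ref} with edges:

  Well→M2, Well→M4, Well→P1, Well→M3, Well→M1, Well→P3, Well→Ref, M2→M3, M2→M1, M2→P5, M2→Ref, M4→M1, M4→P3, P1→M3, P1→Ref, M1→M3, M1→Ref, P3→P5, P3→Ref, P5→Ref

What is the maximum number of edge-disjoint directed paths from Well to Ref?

Assign every edge capacity 1; by Menger, the answer equals the max flow.
Path Well→Ref (+1); total 1.
Path Well→M2→Ref (+1); total 2.
Path Well→P1→Ref (+1); total 3.
Path Well→M1→Ref (+1); total 4.
Path Well→P3→Ref (+1); total 5.
Path Well→M4→P3→P5→Ref (+1); total 6.
No residual Well→Ref path; max flow = 6.
Certifying cut of size 6: {Well→M1, Well→M2, Well→M4, Well→P1, Well→P3, Well→Ref}.

6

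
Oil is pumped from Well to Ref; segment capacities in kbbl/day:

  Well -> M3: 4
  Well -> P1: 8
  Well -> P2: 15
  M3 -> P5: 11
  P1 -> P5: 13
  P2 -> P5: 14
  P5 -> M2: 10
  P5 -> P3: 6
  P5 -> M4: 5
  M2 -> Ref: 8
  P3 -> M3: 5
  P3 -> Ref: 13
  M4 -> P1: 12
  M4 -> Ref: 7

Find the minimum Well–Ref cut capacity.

19

Augment Well→M3→P5→M2→Ref: bottleneck 4, flow now 4.
Augment Well→P1→P5→M2→Ref: bottleneck 4, flow now 8.
Augment Well→P1→P5→P3→Ref: bottleneck 4, flow now 12.
Augment Well→P2→P5→P3→Ref: bottleneck 2, flow now 14.
Augment Well→P2→P5→M4→Ref: bottleneck 5, flow now 19.
No augmenting path remains; maximum flow = 19.
By max-flow min-cut, the minimum cut capacity equals the max flow.
In the residual graph, reachable from Well: {Well, M3, P1, P2, P5, M2}.
Min-cut edges: P5→P3 (6), P5→M4 (5), M2→Ref (8); capacity 6 + 5 + 8 = 19.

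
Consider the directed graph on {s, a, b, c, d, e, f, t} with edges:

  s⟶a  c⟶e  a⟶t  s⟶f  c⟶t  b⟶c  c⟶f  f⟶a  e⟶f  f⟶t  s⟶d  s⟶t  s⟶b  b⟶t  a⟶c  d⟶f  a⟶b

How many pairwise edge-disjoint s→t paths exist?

Assign every edge capacity 1; by Menger, the answer equals the max flow.
Path s→t (+1); total 1.
Path s→a→t (+1); total 2.
Path s→b→t (+1); total 3.
Path s→f→t (+1); total 4.
Path s→d→f→a→c→t (+1); total 5.
No residual s→t path; max flow = 5.
Certifying cut of size 5: {s→a, s→b, s→d, s→f, s→t}.

5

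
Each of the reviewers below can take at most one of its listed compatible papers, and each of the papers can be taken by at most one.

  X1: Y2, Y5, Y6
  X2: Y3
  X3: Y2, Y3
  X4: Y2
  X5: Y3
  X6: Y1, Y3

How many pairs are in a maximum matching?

4

Unit-capacity flow: source→left, listed edges, right→sink; max matching = max flow.
Augmenting path X1→Y2 (+1); matched 1.
Augmenting path X2→Y3 (+1); matched 2.
Augmenting path X6→Y1 (+1); matched 3.
Augmenting path X3→Y2→X1→Y5 (+1); matched 4.
No augmenting path remains; maximum matching = 4.
König certificate: {X1, X6, Y2, Y3} is a vertex cover of size 4 (every listed pair touches it), so no matching can be larger.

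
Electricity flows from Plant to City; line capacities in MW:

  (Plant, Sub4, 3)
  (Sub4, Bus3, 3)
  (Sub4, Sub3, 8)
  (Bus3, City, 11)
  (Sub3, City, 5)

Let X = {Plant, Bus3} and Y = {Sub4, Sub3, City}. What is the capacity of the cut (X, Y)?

Edges leaving {Plant, Bus3}: Plant→Sub4 (3), Bus3→City (11).
Cut capacity = 3 + 11 = 14.

14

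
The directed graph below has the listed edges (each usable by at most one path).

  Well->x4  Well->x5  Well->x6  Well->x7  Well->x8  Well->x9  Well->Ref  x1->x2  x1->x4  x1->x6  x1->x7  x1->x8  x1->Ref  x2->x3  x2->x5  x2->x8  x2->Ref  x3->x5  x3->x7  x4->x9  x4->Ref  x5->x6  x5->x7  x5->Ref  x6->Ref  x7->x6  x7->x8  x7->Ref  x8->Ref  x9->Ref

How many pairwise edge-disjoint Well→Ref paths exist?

7

Assign every edge capacity 1; by Menger, the answer equals the max flow.
Path Well→Ref (+1); total 1.
Path Well→x4→Ref (+1); total 2.
Path Well→x5→Ref (+1); total 3.
Path Well→x6→Ref (+1); total 4.
Path Well→x7→Ref (+1); total 5.
Path Well→x8→Ref (+1); total 6.
Path Well→x9→Ref (+1); total 7.
No residual Well→Ref path; max flow = 7.
Certifying cut of size 7: {Well→Ref, Well→x4, Well→x5, Well→x6, Well→x7, Well→x8, Well→x9}.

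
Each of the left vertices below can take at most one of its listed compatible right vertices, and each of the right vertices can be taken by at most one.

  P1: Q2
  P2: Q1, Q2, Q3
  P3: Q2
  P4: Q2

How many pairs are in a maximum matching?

2

Unit-capacity flow: source→left, listed edges, right→sink; max matching = max flow.
Augmenting path P1→Q2 (+1); matched 1.
Augmenting path P2→Q1 (+1); matched 2.
No augmenting path remains; maximum matching = 2.
König certificate: {P2, Q2} is a vertex cover of size 2 (every listed pair touches it), so no matching can be larger.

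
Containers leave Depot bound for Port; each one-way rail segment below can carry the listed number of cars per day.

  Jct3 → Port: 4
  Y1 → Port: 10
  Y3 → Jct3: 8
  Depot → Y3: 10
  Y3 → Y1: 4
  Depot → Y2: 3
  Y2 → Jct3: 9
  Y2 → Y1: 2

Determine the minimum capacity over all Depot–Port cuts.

10

Augment Depot→Y2→Jct3→Port: bottleneck 3, flow now 3.
Augment Depot→Y3→Jct3→Port: bottleneck 1, flow now 4.
Augment Depot→Y3→Y1→Port: bottleneck 4, flow now 8.
Augment Depot→Y3→Jct3→Y2→Y1→Port: bottleneck 2, flow now 10. (uses reverse residual edge)
No augmenting path remains; maximum flow = 10.
By max-flow min-cut, the minimum cut capacity equals the max flow.
In the residual graph, reachable from Depot: {Depot, Y2, Y3, Jct3}.
Min-cut edges: Y2→Y1 (2), Y3→Y1 (4), Jct3→Port (4); capacity 2 + 4 + 4 = 10.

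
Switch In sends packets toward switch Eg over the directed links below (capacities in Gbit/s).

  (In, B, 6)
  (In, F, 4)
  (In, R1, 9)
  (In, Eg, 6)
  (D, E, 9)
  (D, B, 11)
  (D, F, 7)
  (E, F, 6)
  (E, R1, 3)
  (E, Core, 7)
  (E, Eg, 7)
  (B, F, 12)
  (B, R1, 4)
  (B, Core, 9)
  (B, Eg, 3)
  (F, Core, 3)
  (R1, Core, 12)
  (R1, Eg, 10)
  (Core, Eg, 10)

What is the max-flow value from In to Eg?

24

Augment In→Eg: bottleneck 6, flow now 6.
Augment In→B→Eg: bottleneck 3, flow now 9.
Augment In→R1→Eg: bottleneck 9, flow now 18.
Augment In→B→R1→Eg: bottleneck 1, flow now 19.
Augment In→B→Core→Eg: bottleneck 2, flow now 21.
Augment In→F→Core→Eg: bottleneck 3, flow now 24.
No augmenting path remains; maximum flow = 24.
In the residual graph, reachable from In: {In, F}.
Min-cut edges: In→B (6), In→R1 (9), In→Eg (6), F→Core (3); capacity 6 + 9 + 6 + 3 = 24.
This cut is saturated, so no flow can exceed 24.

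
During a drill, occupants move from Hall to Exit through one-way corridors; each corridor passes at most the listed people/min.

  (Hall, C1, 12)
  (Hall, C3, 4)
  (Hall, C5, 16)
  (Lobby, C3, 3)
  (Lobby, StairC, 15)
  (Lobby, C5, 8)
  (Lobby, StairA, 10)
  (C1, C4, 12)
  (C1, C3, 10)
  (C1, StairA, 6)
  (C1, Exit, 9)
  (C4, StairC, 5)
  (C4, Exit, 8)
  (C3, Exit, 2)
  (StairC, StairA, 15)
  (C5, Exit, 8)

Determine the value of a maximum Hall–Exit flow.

22

Augment Hall→C1→Exit: bottleneck 9, flow now 9.
Augment Hall→C3→Exit: bottleneck 2, flow now 11.
Augment Hall→C5→Exit: bottleneck 8, flow now 19.
Augment Hall→C1→C4→Exit: bottleneck 3, flow now 22.
No augmenting path remains; maximum flow = 22.
In the residual graph, reachable from Hall: {Hall, C3, C5}.
Min-cut edges: Hall→C1 (12), C3→Exit (2), C5→Exit (8); capacity 12 + 2 + 8 = 22.
This cut is saturated, so no flow can exceed 22.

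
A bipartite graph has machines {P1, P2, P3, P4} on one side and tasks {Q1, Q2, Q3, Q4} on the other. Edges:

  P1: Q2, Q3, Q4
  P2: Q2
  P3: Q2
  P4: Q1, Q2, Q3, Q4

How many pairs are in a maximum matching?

Unit-capacity flow: source→left, listed edges, right→sink; max matching = max flow.
Augmenting path P1→Q2 (+1); matched 1.
Augmenting path P4→Q1 (+1); matched 2.
Augmenting path P2→Q2→P1→Q3 (+1); matched 3.
No augmenting path remains; maximum matching = 3.
König certificate: {P1, P4, Q2} is a vertex cover of size 3 (every listed pair touches it), so no matching can be larger.

3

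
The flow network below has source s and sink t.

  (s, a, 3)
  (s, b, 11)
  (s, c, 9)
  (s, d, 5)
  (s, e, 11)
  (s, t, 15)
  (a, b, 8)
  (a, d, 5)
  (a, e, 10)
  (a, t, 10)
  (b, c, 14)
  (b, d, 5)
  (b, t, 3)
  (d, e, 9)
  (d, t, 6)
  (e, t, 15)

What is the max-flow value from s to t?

Augment s→t: bottleneck 15, flow now 15.
Augment s→a→t: bottleneck 3, flow now 18.
Augment s→b→t: bottleneck 3, flow now 21.
Augment s→d→t: bottleneck 5, flow now 26.
Augment s→e→t: bottleneck 11, flow now 37.
Augment s→b→d→t: bottleneck 1, flow now 38.
Augment s→b→d→e→t: bottleneck 4, flow now 42.
No augmenting path remains; maximum flow = 42.
In the residual graph, reachable from s: {s, b, c}.
Min-cut edges: s→a (3), s→d (5), s→e (11), s→t (15), b→d (5), b→t (3); capacity 3 + 5 + 11 + 15 + 5 + 3 = 42.
This cut is saturated, so no flow can exceed 42.

42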